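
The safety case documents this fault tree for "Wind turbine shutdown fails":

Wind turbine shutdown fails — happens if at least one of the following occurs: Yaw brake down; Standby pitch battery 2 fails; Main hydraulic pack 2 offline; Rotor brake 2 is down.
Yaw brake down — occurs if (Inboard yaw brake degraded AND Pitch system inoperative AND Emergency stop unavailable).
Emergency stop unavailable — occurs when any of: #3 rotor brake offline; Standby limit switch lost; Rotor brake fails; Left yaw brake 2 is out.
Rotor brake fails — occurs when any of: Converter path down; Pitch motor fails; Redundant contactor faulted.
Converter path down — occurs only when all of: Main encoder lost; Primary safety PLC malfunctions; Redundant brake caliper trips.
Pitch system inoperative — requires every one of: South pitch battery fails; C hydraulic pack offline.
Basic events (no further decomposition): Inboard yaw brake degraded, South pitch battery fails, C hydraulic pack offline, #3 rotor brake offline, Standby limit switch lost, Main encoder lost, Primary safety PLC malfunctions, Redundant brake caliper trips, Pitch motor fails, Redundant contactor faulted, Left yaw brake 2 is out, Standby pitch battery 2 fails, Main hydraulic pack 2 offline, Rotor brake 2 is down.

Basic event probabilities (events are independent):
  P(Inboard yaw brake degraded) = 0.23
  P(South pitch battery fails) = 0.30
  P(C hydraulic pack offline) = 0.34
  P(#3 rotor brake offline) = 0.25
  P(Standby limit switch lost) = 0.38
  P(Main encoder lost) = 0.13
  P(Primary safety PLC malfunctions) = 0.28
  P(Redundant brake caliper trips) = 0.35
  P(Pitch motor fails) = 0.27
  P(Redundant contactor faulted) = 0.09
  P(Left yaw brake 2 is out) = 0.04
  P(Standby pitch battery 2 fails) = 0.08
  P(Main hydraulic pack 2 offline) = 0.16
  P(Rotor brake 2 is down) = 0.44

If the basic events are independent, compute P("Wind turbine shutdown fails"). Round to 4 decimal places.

P(Pitch system inoperative) [AND] = 0.30 × 0.34 = 0.102000
P(Converter path down) [AND] = 0.13 × 0.28 × 0.35 = 0.012740
P(Rotor brake fails) [OR] = 1 − (1−0.012740) × (1−0.27) × (1−0.09) = 0.344163
P(Emergency stop unavailable) [OR] = 1 − (1−0.25) × (1−0.38) × (1−0.344163) × (1−0.04) = 0.707234
P(Yaw brake down) [AND] = 0.23 × 0.102000 × 0.707234 = 0.016592
P(Wind turbine shutdown fails) [OR] = 1 − (1−0.016592) × (1−0.08) × (1−0.16) × (1−0.44) = 0.574412
Rounded to 4 decimal places: P(Wind turbine shutdown fails) ≈ 0.5744.

0.5744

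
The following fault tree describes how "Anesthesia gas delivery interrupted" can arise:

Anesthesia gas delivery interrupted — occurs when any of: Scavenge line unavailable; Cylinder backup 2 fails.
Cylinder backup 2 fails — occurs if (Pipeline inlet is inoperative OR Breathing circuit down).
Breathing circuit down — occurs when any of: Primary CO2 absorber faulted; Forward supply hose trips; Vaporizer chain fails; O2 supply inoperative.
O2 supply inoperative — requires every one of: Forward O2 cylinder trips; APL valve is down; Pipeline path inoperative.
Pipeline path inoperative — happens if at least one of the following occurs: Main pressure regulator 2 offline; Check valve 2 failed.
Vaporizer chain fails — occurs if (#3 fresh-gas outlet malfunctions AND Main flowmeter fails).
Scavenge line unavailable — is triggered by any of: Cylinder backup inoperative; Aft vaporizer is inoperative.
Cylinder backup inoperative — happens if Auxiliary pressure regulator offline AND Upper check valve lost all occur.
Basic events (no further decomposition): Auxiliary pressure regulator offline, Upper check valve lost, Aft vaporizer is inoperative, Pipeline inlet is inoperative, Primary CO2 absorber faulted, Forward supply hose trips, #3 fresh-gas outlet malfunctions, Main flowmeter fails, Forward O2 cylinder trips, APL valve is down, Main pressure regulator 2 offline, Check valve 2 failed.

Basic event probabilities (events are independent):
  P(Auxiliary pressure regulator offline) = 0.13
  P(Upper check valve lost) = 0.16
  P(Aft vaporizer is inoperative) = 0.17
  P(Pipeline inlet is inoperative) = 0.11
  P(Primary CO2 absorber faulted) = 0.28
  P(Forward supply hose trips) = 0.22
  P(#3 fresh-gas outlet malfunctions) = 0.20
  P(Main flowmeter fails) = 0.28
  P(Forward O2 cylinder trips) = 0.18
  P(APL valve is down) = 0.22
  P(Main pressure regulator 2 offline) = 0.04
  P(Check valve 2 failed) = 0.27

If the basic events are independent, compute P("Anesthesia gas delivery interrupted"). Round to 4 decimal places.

0.6211

P(Cylinder backup inoperative) [AND] = 0.13 × 0.16 = 0.020800
P(Scavenge line unavailable) [OR] = 1 − (1−0.020800) × (1−0.17) = 0.187264
P(Vaporizer chain fails) [AND] = 0.20 × 0.28 = 0.056000
P(Pipeline path inoperative) [OR] = 1 − (1−0.04) × (1−0.27) = 0.299200
P(O2 supply inoperative) [AND] = 0.18 × 0.22 × 0.299200 = 0.011848
P(Breathing circuit down) [OR] = 1 − (1−0.28) × (1−0.22) × (1−0.056000) × (1−0.011848) = 0.476131
P(Cylinder backup 2 fails) [OR] = 1 − (1−0.11) × (1−0.476131) = 0.533757
P(Anesthesia gas delivery interrupted) [OR] = 1 − (1−0.187264) × (1−0.533757) = 0.621068
Rounded to 4 decimal places: P(Anesthesia gas delivery interrupted) ≈ 0.6211.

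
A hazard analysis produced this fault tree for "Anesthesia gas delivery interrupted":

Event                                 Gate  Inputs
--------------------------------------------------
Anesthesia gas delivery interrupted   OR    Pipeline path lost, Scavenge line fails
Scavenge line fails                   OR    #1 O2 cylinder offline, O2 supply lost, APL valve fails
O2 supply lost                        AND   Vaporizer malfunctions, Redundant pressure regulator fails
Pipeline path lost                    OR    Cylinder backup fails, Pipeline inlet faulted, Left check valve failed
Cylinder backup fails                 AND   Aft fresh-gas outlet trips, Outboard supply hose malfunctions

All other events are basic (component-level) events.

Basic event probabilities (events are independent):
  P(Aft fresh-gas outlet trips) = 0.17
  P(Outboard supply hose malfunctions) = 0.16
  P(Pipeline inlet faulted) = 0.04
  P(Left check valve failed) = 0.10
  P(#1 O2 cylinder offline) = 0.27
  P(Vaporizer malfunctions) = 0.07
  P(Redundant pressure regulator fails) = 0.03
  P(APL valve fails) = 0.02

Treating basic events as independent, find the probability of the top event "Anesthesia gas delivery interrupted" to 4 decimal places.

0.4000

P(Cylinder backup fails) [AND] = 0.17 × 0.16 = 0.027200
P(Pipeline path lost) [OR] = 1 − (1−0.027200) × (1−0.04) × (1−0.10) = 0.159501
P(O2 supply lost) [AND] = 0.07 × 0.03 = 0.002100
P(Scavenge line fails) [OR] = 1 − (1−0.27) × (1−0.002100) × (1−0.02) = 0.286102
P(Anesthesia gas delivery interrupted) [OR] = 1 − (1−0.159501) × (1−0.286102) = 0.399969
Rounded to 4 decimal places: P(Anesthesia gas delivery interrupted) ≈ 0.4000.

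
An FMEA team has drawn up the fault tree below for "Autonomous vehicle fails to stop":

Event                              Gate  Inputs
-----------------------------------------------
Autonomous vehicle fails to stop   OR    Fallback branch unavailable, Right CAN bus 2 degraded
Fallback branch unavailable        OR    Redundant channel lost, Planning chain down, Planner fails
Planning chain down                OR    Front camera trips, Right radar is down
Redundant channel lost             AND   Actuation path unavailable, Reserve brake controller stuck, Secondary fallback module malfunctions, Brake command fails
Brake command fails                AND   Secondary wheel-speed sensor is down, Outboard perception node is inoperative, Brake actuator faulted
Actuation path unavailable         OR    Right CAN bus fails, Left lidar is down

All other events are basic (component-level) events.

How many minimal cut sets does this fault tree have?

Actuation path unavailable [OR]: union of children's cut sets → 2 cut set(s).
Brake command fails [AND]: one cut set from each child combined → 1 × 1 × 1 = 1 cut set(s).
Redundant channel lost [AND]: one cut set from each child combined → 2 × 1 × 1 × 1 = 2 cut set(s).
Planning chain down [OR]: union of children's cut sets → 2 cut set(s).
Fallback branch unavailable [OR]: union of children's cut sets → 5 cut set(s).
Autonomous vehicle fails to stop [OR]: union of children's cut sets → 6 cut set(s).
Minimal cut sets: {Brake actuator faulted, Outboard perception node is inoperative, Reserve brake controller stuck, Right CAN bus fails, Secondary fallback module malfunctions, Secondary wheel-speed sensor is down}; {Brake actuator faulted, Left lidar is down, Outboard perception node is inoperative, Reserve brake controller stuck, Secondary fallback module malfunctions, Secondary wheel-speed sensor is down}; {Front camera trips}; {Right radar is down}; {Planner fails}; {Right CAN bus 2 degraded}.

6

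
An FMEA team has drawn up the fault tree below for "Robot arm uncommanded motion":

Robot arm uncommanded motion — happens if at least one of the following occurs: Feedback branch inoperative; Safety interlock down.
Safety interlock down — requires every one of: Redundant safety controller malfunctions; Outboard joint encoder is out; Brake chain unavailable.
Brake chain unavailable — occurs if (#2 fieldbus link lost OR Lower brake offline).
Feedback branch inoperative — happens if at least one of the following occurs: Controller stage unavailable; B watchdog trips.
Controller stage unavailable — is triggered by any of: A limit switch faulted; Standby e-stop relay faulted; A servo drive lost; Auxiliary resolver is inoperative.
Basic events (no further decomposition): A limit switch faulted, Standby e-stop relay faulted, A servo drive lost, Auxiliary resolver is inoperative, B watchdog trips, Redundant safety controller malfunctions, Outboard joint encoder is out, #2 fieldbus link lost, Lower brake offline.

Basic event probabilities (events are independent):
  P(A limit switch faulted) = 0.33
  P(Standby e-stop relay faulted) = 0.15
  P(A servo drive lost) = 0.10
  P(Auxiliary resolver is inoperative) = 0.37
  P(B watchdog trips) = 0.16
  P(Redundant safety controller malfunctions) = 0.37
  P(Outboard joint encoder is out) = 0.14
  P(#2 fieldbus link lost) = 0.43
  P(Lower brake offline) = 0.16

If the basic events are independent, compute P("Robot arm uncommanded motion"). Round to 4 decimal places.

0.7361

P(Controller stage unavailable) [OR] = 1 − (1−0.33) × (1−0.15) × (1−0.10) × (1−0.37) = 0.677094
P(Feedback branch inoperative) [OR] = 1 − (1−0.677094) × (1−0.16) = 0.728759
P(Brake chain unavailable) [OR] = 1 − (1−0.43) × (1−0.16) = 0.521200
P(Safety interlock down) [AND] = 0.37 × 0.14 × 0.521200 = 0.026998
P(Robot arm uncommanded motion) [OR] = 1 − (1−0.728759) × (1−0.026998) = 0.736082
Rounded to 4 decimal places: P(Robot arm uncommanded motion) ≈ 0.7361.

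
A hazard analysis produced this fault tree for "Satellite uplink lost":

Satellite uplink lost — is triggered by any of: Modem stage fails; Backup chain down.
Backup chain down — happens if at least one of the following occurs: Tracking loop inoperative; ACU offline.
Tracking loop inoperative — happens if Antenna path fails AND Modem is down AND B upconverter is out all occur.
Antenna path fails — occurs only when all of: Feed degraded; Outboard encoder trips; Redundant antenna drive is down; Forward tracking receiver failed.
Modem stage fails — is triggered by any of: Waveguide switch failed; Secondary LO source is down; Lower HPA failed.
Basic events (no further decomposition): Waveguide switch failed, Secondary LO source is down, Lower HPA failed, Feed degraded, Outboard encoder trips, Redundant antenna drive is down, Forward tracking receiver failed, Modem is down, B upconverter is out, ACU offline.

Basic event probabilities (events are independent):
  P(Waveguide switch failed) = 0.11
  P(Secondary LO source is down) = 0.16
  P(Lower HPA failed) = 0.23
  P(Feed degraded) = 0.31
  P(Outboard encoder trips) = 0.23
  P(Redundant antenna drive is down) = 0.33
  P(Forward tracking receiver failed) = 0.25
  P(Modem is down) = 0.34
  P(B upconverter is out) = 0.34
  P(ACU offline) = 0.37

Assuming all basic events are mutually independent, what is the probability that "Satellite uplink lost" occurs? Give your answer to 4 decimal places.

P(Modem stage fails) [OR] = 1 − (1−0.11) × (1−0.16) × (1−0.23) = 0.424348
P(Antenna path fails) [AND] = 0.31 × 0.23 × 0.33 × 0.25 = 0.005882
P(Tracking loop inoperative) [AND] = 0.005882 × 0.34 × 0.34 = 0.000680
P(Backup chain down) [OR] = 1 − (1−0.000680) × (1−0.37) = 0.370428
P(Satellite uplink lost) [OR] = 1 − (1−0.424348) × (1−0.370428) = 0.637586
Rounded to 4 decimal places: P(Satellite uplink lost) ≈ 0.6376.

0.6376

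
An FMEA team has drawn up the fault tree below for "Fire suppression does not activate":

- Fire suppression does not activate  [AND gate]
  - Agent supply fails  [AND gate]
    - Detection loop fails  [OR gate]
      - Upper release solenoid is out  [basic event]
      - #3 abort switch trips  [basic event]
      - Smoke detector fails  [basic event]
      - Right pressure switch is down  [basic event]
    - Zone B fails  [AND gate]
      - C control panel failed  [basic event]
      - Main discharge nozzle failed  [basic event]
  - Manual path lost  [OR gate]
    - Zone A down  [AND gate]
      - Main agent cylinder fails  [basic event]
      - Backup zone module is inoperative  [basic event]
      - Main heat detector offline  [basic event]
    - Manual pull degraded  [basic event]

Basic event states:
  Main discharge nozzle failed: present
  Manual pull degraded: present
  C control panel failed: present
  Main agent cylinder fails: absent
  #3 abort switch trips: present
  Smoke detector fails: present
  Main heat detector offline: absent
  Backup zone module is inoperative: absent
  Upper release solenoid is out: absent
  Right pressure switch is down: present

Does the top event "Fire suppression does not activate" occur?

Yes

Detection loop fails [OR]: Upper release solenoid is out=not, #3 abort switch trips=occurs, Smoke detector fails=occurs, Right pressure switch is down=occurs → at least one input occurs → occurs.
Zone B fails [AND]: C control panel failed=occurs, Main discharge nozzle failed=occurs → all inputs occur → occurs.
Agent supply fails [AND]: Detection loop fails=occurs, Zone B fails=occurs → all inputs occur → occurs.
Zone A down [AND]: Main agent cylinder fails=not, Backup zone module is inoperative=not, Main heat detector offline=not → not all inputs occur → does not occur.
Manual path lost [OR]: Zone A down=not, Manual pull degraded=occurs → at least one input occurs → occurs.
Fire suppression does not activate [AND]: Agent supply fails=occurs, Manual path lost=occurs → all inputs occur → occurs.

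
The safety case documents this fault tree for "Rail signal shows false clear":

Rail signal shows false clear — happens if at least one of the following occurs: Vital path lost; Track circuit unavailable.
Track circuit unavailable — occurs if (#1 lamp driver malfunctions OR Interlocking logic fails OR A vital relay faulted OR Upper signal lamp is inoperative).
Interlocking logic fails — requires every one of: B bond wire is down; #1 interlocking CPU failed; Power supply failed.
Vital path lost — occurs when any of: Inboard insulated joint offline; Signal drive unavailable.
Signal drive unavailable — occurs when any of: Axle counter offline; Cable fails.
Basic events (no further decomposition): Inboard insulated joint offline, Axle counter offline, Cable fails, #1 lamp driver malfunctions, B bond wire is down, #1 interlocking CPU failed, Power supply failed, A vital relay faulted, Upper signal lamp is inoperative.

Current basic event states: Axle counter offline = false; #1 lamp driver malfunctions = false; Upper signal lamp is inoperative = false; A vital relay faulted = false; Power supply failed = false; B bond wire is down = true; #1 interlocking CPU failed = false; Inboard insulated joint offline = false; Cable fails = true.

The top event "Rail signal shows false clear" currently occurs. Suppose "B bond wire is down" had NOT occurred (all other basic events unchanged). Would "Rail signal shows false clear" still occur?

Yes

Counterfactual: set "B bond wire is down" to not occurred.
Signal drive unavailable [OR]: Axle counter offline=not, Cable fails=occurs → at least one input occurs → occurs.
Vital path lost [OR]: Inboard insulated joint offline=not, Signal drive unavailable=occurs → at least one input occurs → occurs.
Interlocking logic fails [AND]: B bond wire is down=not, #1 interlocking CPU failed=not, Power supply failed=not → not all inputs occur → does not occur.
Track circuit unavailable [OR]: #1 lamp driver malfunctions=not, Interlocking logic fails=not, A vital relay faulted=not, Upper signal lamp is inoperative=not → no input occurs → does not occur.
Rail signal shows false clear [OR]: Vital path lost=occurs, Track circuit unavailable=not → at least one input occurs → occurs.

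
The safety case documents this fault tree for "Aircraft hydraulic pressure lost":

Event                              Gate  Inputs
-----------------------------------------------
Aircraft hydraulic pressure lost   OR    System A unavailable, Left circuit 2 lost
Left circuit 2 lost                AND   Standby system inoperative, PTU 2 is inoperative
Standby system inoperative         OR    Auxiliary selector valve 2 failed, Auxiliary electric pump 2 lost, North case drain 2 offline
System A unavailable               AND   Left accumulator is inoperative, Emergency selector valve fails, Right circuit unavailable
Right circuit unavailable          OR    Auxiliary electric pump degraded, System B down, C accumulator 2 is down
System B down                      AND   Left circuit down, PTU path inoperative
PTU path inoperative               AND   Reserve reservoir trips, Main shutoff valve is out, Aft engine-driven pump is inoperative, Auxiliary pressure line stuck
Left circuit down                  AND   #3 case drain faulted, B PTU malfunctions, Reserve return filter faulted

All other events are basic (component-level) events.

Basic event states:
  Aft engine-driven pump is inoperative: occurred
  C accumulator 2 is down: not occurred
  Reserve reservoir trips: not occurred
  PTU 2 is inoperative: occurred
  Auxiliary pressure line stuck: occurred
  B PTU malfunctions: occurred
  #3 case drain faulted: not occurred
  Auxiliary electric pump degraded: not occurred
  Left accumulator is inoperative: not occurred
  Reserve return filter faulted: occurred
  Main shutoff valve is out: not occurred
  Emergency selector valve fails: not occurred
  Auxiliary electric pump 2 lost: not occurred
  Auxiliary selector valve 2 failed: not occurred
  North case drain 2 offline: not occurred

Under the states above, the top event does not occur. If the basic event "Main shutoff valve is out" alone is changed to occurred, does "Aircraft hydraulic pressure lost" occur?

Counterfactual: set "Main shutoff valve is out" to occurred.
Left circuit down [AND]: #3 case drain faulted=not, B PTU malfunctions=occurs, Reserve return filter faulted=occurs → not all inputs occur → does not occur.
PTU path inoperative [AND]: Reserve reservoir trips=not, Main shutoff valve is out=occurs, Aft engine-driven pump is inoperative=occurs, Auxiliary pressure line stuck=occurs → not all inputs occur → does not occur.
System B down [AND]: Left circuit down=not, PTU path inoperative=not → not all inputs occur → does not occur.
Right circuit unavailable [OR]: Auxiliary electric pump degraded=not, System B down=not, C accumulator 2 is down=not → no input occurs → does not occur.
System A unavailable [AND]: Left accumulator is inoperative=not, Emergency selector valve fails=not, Right circuit unavailable=not → not all inputs occur → does not occur.
Standby system inoperative [OR]: Auxiliary selector valve 2 failed=not, Auxiliary electric pump 2 lost=not, North case drain 2 offline=not → no input occurs → does not occur.
Left circuit 2 lost [AND]: Standby system inoperative=not, PTU 2 is inoperative=occurs → not all inputs occur → does not occur.
Aircraft hydraulic pressure lost [OR]: System A unavailable=not, Left circuit 2 lost=not → no input occurs → does not occur.

No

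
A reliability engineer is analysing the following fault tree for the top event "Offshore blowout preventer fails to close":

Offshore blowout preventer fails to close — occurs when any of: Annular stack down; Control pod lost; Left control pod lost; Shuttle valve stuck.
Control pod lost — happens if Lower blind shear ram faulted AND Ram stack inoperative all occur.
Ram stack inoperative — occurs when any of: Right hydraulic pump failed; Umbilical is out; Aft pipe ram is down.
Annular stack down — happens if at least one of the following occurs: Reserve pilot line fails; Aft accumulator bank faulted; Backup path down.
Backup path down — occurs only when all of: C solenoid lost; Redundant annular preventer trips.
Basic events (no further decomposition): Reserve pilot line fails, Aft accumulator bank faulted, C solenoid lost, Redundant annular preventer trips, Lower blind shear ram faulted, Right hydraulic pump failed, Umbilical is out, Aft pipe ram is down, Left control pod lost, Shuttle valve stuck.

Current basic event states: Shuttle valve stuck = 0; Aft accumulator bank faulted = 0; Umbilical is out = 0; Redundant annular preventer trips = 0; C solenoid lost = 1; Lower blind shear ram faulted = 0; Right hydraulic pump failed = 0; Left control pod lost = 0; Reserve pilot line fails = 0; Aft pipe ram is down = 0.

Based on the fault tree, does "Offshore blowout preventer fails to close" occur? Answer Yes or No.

Backup path down [AND]: C solenoid lost=occurs, Redundant annular preventer trips=not → not all inputs occur → does not occur.
Annular stack down [OR]: Reserve pilot line fails=not, Aft accumulator bank faulted=not, Backup path down=not → no input occurs → does not occur.
Ram stack inoperative [OR]: Right hydraulic pump failed=not, Umbilical is out=not, Aft pipe ram is down=not → no input occurs → does not occur.
Control pod lost [AND]: Lower blind shear ram faulted=not, Ram stack inoperative=not → not all inputs occur → does not occur.
Offshore blowout preventer fails to close [OR]: Annular stack down=not, Control pod lost=not, Left control pod lost=not, Shuttle valve stuck=not → no input occurs → does not occur.

No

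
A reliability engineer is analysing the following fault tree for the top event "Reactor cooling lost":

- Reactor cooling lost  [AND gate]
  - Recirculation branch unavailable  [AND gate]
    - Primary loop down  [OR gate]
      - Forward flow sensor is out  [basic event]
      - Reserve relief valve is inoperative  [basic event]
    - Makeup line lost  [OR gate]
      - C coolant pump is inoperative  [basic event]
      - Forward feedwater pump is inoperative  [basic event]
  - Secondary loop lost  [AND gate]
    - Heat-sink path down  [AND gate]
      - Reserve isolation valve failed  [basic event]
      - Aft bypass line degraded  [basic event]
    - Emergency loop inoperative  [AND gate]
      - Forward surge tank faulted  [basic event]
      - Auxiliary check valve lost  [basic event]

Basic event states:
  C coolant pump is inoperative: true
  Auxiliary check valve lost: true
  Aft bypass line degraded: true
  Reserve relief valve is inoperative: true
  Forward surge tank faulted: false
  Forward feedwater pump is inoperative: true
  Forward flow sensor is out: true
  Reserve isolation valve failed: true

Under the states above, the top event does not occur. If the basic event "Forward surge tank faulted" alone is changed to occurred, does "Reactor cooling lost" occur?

Counterfactual: set "Forward surge tank faulted" to occurred.
Primary loop down [OR]: Forward flow sensor is out=occurs, Reserve relief valve is inoperative=occurs → at least one input occurs → occurs.
Makeup line lost [OR]: C coolant pump is inoperative=occurs, Forward feedwater pump is inoperative=occurs → at least one input occurs → occurs.
Recirculation branch unavailable [AND]: Primary loop down=occurs, Makeup line lost=occurs → all inputs occur → occurs.
Heat-sink path down [AND]: Reserve isolation valve failed=occurs, Aft bypass line degraded=occurs → all inputs occur → occurs.
Emergency loop inoperative [AND]: Forward surge tank faulted=occurs, Auxiliary check valve lost=occurs → all inputs occur → occurs.
Secondary loop lost [AND]: Heat-sink path down=occurs, Emergency loop inoperative=occurs → all inputs occur → occurs.
Reactor cooling lost [AND]: Recirculation branch unavailable=occurs, Secondary loop lost=occurs → all inputs occur → occurs.

Yes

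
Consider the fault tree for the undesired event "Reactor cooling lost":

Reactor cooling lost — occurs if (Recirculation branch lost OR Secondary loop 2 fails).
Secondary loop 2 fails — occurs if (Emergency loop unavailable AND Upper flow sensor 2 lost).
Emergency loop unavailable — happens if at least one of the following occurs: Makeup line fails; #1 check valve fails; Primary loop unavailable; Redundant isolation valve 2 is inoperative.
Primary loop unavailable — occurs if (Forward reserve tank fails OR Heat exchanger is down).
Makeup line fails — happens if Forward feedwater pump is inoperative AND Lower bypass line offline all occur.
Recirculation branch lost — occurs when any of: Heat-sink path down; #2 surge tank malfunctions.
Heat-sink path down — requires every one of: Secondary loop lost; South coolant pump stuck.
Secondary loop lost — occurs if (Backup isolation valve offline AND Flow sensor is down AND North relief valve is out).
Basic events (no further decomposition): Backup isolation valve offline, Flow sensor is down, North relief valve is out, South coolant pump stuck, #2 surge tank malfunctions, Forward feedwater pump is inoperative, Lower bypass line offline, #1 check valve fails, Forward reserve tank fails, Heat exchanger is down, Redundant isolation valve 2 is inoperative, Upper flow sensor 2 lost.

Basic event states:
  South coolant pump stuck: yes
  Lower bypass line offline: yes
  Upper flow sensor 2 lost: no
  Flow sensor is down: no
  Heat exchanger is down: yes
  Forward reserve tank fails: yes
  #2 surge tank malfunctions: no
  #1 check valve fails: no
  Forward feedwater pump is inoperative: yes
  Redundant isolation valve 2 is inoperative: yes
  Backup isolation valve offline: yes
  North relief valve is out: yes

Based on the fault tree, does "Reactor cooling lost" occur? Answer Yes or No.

Secondary loop lost [AND]: Backup isolation valve offline=occurs, Flow sensor is down=not, North relief valve is out=occurs → not all inputs occur → does not occur.
Heat-sink path down [AND]: Secondary loop lost=not, South coolant pump stuck=occurs → not all inputs occur → does not occur.
Recirculation branch lost [OR]: Heat-sink path down=not, #2 surge tank malfunctions=not → no input occurs → does not occur.
Makeup line fails [AND]: Forward feedwater pump is inoperative=occurs, Lower bypass line offline=occurs → all inputs occur → occurs.
Primary loop unavailable [OR]: Forward reserve tank fails=occurs, Heat exchanger is down=occurs → at least one input occurs → occurs.
Emergency loop unavailable [OR]: Makeup line fails=occurs, #1 check valve fails=not, Primary loop unavailable=occurs, Redundant isolation valve 2 is inoperative=occurs → at least one input occurs → occurs.
Secondary loop 2 fails [AND]: Emergency loop unavailable=occurs, Upper flow sensor 2 lost=not → not all inputs occur → does not occur.
Reactor cooling lost [OR]: Recirculation branch lost=not, Secondary loop 2 fails=not → no input occurs → does not occur.

No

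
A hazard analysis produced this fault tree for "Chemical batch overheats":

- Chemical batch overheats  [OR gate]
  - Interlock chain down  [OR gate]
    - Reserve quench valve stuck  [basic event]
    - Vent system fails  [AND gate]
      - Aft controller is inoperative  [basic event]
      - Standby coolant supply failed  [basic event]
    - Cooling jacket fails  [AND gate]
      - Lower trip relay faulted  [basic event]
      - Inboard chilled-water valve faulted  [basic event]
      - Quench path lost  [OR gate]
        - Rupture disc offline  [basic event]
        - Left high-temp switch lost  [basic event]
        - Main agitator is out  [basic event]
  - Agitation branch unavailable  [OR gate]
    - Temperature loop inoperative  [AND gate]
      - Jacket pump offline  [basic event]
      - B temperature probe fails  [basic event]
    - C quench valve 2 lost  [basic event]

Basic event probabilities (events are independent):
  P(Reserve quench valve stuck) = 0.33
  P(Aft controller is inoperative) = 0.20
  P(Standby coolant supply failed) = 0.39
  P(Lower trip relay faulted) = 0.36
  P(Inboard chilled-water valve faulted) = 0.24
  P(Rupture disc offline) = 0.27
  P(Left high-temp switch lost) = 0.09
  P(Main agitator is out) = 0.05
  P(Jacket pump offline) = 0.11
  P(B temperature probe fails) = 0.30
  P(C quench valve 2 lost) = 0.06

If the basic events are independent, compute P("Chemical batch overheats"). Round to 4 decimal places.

0.4564

P(Vent system fails) [AND] = 0.20 × 0.39 = 0.078000
P(Quench path lost) [OR] = 1 − (1−0.27) × (1−0.09) × (1−0.05) = 0.368915
P(Cooling jacket fails) [AND] = 0.36 × 0.24 × 0.368915 = 0.031874
P(Interlock chain down) [OR] = 1 − (1−0.33) × (1−0.078000) × (1−0.031874) = 0.401950
P(Temperature loop inoperative) [AND] = 0.11 × 0.30 = 0.033000
P(Agitation branch unavailable) [OR] = 1 − (1−0.033000) × (1−0.06) = 0.091020
P(Chemical batch overheats) [OR] = 1 − (1−0.401950) × (1−0.091020) = 0.456385
Rounded to 4 decimal places: P(Chemical batch overheats) ≈ 0.4564.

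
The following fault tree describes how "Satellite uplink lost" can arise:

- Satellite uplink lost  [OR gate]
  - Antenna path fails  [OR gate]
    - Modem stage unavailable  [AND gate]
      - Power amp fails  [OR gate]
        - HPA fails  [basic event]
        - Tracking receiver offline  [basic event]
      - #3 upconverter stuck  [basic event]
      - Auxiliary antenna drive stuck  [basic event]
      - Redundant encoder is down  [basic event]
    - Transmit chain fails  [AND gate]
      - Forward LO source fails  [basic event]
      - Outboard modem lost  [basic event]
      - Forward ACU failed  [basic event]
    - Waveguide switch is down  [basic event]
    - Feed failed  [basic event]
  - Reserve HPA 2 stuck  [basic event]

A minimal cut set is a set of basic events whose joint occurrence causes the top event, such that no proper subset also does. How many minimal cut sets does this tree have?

Power amp fails [OR]: union of children's cut sets → 2 cut set(s).
Modem stage unavailable [AND]: one cut set from each child combined → 2 × 1 × 1 × 1 = 2 cut set(s).
Transmit chain fails [AND]: one cut set from each child combined → 1 × 1 × 1 = 1 cut set(s).
Antenna path fails [OR]: union of children's cut sets → 5 cut set(s).
Satellite uplink lost [OR]: union of children's cut sets → 6 cut set(s).
Minimal cut sets: {#3 upconverter stuck, Auxiliary antenna drive stuck, HPA fails, Redundant encoder is down}; {#3 upconverter stuck, Auxiliary antenna drive stuck, Redundant encoder is down, Tracking receiver offline}; {Forward ACU failed, Forward LO source fails, Outboard modem lost}; {Waveguide switch is down}; {Feed failed}; {Reserve HPA 2 stuck}.

6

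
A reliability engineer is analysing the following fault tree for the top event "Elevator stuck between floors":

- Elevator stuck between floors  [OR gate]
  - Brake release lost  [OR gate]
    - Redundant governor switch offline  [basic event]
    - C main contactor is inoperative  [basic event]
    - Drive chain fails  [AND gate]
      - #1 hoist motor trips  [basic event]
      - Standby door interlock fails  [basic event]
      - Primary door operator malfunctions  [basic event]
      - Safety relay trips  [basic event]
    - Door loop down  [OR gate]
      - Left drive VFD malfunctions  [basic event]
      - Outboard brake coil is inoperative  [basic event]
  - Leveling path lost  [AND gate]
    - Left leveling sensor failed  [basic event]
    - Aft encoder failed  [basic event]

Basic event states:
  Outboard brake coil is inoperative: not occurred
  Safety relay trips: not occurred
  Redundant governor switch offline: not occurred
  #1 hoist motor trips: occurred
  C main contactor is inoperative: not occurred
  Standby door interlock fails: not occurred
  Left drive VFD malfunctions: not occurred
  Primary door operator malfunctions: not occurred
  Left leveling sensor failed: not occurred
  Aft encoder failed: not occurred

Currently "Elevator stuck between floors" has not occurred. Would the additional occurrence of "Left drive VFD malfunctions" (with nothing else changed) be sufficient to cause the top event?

Counterfactual: set "Left drive VFD malfunctions" to occurred.
Drive chain fails [AND]: #1 hoist motor trips=occurs, Standby door interlock fails=not, Primary door operator malfunctions=not, Safety relay trips=not → not all inputs occur → does not occur.
Door loop down [OR]: Left drive VFD malfunctions=occurs, Outboard brake coil is inoperative=not → at least one input occurs → occurs.
Brake release lost [OR]: Redundant governor switch offline=not, C main contactor is inoperative=not, Drive chain fails=not, Door loop down=occurs → at least one input occurs → occurs.
Leveling path lost [AND]: Left leveling sensor failed=not, Aft encoder failed=not → not all inputs occur → does not occur.
Elevator stuck between floors [OR]: Brake release lost=occurs, Leveling path lost=not → at least one input occurs → occurs.

Yes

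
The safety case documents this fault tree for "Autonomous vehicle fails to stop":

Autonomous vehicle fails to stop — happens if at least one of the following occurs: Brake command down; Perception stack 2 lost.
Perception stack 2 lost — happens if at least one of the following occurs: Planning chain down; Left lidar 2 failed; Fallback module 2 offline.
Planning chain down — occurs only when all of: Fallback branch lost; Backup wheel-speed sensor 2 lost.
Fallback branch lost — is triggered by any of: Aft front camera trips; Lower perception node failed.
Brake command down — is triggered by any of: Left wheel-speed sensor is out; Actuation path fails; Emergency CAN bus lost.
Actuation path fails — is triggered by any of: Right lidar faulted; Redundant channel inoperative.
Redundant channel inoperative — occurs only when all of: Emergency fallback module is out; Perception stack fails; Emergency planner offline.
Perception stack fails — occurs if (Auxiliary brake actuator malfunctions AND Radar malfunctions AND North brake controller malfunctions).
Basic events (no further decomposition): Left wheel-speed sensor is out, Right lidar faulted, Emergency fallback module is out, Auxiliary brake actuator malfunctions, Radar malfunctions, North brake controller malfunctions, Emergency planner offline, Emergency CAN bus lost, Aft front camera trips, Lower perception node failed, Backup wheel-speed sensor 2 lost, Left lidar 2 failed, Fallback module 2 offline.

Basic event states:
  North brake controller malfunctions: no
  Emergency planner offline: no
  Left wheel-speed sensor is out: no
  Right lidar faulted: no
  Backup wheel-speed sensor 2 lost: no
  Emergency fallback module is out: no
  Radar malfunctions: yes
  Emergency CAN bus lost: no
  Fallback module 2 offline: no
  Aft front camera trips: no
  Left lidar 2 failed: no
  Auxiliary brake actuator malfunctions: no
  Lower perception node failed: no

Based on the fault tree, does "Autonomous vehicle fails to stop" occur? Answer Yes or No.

Perception stack fails [AND]: Auxiliary brake actuator malfunctions=not, Radar malfunctions=occurs, North brake controller malfunctions=not → not all inputs occur → does not occur.
Redundant channel inoperative [AND]: Emergency fallback module is out=not, Perception stack fails=not, Emergency planner offline=not → not all inputs occur → does not occur.
Actuation path fails [OR]: Right lidar faulted=not, Redundant channel inoperative=not → no input occurs → does not occur.
Brake command down [OR]: Left wheel-speed sensor is out=not, Actuation path fails=not, Emergency CAN bus lost=not → no input occurs → does not occur.
Fallback branch lost [OR]: Aft front camera trips=not, Lower perception node failed=not → no input occurs → does not occur.
Planning chain down [AND]: Fallback branch lost=not, Backup wheel-speed sensor 2 lost=not → not all inputs occur → does not occur.
Perception stack 2 lost [OR]: Planning chain down=not, Left lidar 2 failed=not, Fallback module 2 offline=not → no input occurs → does not occur.
Autonomous vehicle fails to stop [OR]: Brake command down=not, Perception stack 2 lost=not → no input occurs → does not occur.

No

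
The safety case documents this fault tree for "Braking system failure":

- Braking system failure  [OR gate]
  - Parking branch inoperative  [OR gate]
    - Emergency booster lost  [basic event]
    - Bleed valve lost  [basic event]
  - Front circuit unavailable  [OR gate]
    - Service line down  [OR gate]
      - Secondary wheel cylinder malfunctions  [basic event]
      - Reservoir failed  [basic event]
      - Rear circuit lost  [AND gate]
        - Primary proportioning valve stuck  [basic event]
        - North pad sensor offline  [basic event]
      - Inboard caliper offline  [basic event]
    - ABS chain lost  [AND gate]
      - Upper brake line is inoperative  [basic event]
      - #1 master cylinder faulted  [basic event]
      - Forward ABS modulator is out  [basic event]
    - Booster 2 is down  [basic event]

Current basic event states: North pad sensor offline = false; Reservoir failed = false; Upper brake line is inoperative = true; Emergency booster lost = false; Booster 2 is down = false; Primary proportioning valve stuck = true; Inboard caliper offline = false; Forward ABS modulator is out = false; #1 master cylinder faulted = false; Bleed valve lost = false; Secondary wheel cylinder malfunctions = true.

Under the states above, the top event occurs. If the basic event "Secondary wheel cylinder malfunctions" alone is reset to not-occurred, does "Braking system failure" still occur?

No

Counterfactual: set "Secondary wheel cylinder malfunctions" to not occurred.
Parking branch inoperative [OR]: Emergency booster lost=not, Bleed valve lost=not → no input occurs → does not occur.
Rear circuit lost [AND]: Primary proportioning valve stuck=occurs, North pad sensor offline=not → not all inputs occur → does not occur.
Service line down [OR]: Secondary wheel cylinder malfunctions=not, Reservoir failed=not, Rear circuit lost=not, Inboard caliper offline=not → no input occurs → does not occur.
ABS chain lost [AND]: Upper brake line is inoperative=occurs, #1 master cylinder faulted=not, Forward ABS modulator is out=not → not all inputs occur → does not occur.
Front circuit unavailable [OR]: Service line down=not, ABS chain lost=not, Booster 2 is down=not → no input occurs → does not occur.
Braking system failure [OR]: Parking branch inoperative=not, Front circuit unavailable=not → no input occurs → does not occur.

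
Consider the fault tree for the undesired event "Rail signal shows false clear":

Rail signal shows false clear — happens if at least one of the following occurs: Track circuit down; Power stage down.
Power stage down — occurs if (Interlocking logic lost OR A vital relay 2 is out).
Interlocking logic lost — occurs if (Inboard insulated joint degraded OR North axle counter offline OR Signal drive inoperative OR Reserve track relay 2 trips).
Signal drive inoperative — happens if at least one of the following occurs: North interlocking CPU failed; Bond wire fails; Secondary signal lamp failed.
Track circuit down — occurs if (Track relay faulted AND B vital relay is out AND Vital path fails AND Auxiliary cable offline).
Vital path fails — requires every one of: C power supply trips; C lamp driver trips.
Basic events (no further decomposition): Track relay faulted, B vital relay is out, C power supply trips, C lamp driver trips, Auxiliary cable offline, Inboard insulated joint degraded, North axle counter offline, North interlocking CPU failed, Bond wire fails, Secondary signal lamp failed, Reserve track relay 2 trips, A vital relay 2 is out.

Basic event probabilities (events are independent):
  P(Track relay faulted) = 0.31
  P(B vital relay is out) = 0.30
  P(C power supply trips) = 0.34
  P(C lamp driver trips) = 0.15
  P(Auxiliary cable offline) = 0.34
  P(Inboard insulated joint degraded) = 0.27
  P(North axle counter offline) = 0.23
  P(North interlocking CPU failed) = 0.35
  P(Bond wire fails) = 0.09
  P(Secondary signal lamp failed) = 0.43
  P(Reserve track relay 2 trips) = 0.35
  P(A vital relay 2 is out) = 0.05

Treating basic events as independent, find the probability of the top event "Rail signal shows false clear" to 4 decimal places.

P(Vital path fails) [AND] = 0.34 × 0.15 = 0.051000
P(Track circuit down) [AND] = 0.31 × 0.30 × 0.051000 × 0.34 = 0.001613
P(Signal drive inoperative) [OR] = 1 − (1−0.35) × (1−0.09) × (1−0.43) = 0.662845
P(Interlocking logic lost) [OR] = 1 − (1−0.27) × (1−0.23) × (1−0.662845) × (1−0.35) = 0.876815
P(Power stage down) [OR] = 1 − (1−0.876815) × (1−0.05) = 0.882974
P(Rail signal shows false clear) [OR] = 1 − (1−0.001613) × (1−0.882974) = 0.883163
Rounded to 4 decimal places: P(Rail signal shows false clear) ≈ 0.8832.

0.8832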